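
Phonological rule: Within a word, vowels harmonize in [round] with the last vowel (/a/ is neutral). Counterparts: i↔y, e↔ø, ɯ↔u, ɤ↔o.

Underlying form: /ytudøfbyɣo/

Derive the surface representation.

[ytudøfbyɣo]

no segment meets the rule's conditions; no change.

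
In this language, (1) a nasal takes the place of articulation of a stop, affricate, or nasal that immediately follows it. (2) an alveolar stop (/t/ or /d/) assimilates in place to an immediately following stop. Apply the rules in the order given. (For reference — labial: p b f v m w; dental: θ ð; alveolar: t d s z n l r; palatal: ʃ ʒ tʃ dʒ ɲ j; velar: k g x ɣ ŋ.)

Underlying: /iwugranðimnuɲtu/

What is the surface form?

[iwugranðinnuntu]

Rule 1: /m/ before /n/ (alveolar) → [n]
Rule 1: /ɲ/ before /t/ (alveolar) → [n]
After rule 1: iwugranðinnuntu
Rule 2: no segment meets the rule's conditions; no change.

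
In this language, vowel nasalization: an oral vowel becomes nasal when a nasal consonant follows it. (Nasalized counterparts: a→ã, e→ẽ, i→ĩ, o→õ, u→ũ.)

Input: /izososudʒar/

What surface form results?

no segment meets the rule's conditions; no change.

[izososudʒar]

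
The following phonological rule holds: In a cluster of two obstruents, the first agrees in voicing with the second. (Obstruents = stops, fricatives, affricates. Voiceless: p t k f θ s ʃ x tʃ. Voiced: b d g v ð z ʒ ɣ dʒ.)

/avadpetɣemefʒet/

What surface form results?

[avatpedɣemevʒet]

/d/ before /p/ (voiceless) → [t]
/t/ before /ɣ/ (voiced) → [d]
/f/ before /ʒ/ (voiced) → [v]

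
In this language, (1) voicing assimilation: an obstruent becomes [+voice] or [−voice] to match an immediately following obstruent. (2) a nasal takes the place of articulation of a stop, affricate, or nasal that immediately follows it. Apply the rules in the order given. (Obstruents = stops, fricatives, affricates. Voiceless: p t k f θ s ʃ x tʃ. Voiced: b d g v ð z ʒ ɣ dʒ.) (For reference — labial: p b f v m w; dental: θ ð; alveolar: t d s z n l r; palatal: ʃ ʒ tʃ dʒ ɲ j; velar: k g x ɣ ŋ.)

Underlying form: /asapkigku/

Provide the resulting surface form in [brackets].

[asapkikku]

Rule 1: /g/ before /k/ (voiceless) → [k]
After rule 1: asapkikku
Rule 2: no segment meets the rule's conditions; no change.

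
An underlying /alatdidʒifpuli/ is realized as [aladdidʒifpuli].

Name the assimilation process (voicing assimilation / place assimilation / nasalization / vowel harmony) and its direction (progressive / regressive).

/t/→[d].
Each target copies a feature from the following segment, so the direction is regressive.

voicing assimilation, regressive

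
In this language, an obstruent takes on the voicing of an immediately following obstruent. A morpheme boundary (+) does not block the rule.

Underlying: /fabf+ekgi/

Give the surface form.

/b/ before /f/ (voiceless) → [p]
/k/ before /g/ (voiced) → [g]

[fapf+eggi]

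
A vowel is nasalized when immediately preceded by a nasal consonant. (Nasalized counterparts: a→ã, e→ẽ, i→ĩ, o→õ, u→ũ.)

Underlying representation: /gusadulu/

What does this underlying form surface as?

[gusadulu]

no segment meets the rule's conditions; no change.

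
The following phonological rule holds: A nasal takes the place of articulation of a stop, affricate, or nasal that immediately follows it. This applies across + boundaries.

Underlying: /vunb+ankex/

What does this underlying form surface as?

/n/ before /b/ (labial) → [m]
/n/ before /k/ (velar) → [ŋ]

[vumb+aŋkex]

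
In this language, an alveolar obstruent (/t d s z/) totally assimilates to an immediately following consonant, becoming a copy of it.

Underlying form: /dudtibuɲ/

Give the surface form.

[duttibuɲ]

/d/ before /t/ → [t] (total assimilation)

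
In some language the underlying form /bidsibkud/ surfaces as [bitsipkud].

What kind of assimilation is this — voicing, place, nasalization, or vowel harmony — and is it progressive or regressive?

/d/→[t] /b/→[p].
Each target copies a feature from the following segment, so the direction is regressive.

voicing assimilation, regressive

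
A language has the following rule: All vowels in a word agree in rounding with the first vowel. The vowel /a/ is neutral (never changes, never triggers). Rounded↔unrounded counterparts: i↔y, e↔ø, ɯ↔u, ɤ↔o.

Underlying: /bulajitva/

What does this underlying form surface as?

[bulajytva]

/i/ harmonizes with /u/ ([+round]) → [y]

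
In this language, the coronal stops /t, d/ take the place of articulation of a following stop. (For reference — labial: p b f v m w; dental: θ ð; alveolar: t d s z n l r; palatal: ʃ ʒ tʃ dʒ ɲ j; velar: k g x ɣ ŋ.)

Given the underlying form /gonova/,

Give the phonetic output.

no segment meets the rule's conditions; no change.

[gonova]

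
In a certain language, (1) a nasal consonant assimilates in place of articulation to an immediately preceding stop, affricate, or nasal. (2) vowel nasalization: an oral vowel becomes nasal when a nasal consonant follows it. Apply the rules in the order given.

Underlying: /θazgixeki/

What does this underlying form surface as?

Rule 1: no segment meets the rule's conditions; no change.
After rule 1: θazgixeki
Rule 2: no segment meets the rule's conditions; no change.

[θazgixeki]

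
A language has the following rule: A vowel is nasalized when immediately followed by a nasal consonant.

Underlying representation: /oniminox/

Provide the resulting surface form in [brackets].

[õnĩmĩnox]

/o/ before nasal /n/ → [õ]
/i/ before nasal /m/ → [ĩ]
/i/ before nasal /n/ → [ĩ]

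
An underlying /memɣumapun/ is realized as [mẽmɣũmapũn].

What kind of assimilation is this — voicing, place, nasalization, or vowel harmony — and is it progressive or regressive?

/e/→[ẽ] /u/→[ũ] /u/→[ũ].
Each target copies a feature from the following segment, so the direction is regressive.

nasalization, regressive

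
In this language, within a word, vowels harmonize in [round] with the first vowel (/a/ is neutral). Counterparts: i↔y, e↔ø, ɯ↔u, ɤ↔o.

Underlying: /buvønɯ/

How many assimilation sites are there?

1

/ɯ/ harmonizes with /u/ ([+round]) → [u]
1 segment changes.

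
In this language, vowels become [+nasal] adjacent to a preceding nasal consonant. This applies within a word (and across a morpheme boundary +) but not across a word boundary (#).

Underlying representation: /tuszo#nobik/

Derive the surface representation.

[tuszo#nõbik]

/o/ after nasal /n/ → [õ]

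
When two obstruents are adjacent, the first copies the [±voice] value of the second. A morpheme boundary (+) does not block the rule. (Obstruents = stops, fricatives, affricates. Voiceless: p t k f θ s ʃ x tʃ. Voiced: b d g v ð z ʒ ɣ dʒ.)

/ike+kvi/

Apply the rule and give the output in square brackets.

/k/ before /v/ (voiced) → [g]

[ike+gvi]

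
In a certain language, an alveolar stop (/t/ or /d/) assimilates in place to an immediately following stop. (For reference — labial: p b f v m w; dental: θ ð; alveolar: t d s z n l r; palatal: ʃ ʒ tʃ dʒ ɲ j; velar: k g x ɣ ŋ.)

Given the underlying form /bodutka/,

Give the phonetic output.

/t/ before /k/ (velar) → [k]

[bodukka]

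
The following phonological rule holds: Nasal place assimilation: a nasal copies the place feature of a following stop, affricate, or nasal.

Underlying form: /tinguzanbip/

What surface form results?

/n/ before /g/ (velar) → [ŋ]
/n/ before /b/ (labial) → [m]

[tiŋguzambip]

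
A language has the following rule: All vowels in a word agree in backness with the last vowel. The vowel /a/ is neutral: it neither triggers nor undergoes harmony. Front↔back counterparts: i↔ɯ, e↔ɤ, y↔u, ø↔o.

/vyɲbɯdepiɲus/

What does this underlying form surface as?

/y/ harmonizes with /u/ ([+back]) → [u]
/e/ harmonizes with /u/ ([+back]) → [ɤ]
/i/ harmonizes with /u/ ([+back]) → [ɯ]

[vuɲbɯdɤpɯɲus]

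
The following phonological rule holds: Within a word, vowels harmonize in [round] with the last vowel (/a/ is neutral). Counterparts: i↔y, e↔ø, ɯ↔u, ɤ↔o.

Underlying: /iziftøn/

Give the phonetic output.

[yzyftøn]

/i/ harmonizes with /ø/ ([+round]) → [y]
/i/ harmonizes with /ø/ ([+round]) → [y]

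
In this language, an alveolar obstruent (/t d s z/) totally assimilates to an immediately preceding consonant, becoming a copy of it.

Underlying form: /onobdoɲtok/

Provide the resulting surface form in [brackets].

[onobboɲɲok]

/d/ after /b/ → [b] (total assimilation)
/t/ after /ɲ/ → [ɲ] (total assimilation)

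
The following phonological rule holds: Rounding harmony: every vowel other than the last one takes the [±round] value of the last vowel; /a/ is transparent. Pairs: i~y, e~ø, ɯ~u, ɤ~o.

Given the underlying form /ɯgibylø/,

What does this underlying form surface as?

[ugybylø]

/ɯ/ harmonizes with /ø/ ([+round]) → [u]
/i/ harmonizes with /ø/ ([+round]) → [y]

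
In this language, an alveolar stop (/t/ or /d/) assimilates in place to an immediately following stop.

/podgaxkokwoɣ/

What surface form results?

[poggaxkokwoɣ]

/d/ before /g/ (velar) → [g]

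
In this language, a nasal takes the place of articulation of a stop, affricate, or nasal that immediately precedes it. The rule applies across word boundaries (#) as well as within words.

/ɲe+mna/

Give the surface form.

/n/ after /m/ (labial) → [m]

[ɲe+mma]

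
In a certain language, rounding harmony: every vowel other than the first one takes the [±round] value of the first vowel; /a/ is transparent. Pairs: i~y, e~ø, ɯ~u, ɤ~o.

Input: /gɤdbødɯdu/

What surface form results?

[gɤdbedɯdɯ]

/ø/ harmonizes with /ɤ/ ([-round]) → [e]
/u/ harmonizes with /ɤ/ ([-round]) → [ɯ]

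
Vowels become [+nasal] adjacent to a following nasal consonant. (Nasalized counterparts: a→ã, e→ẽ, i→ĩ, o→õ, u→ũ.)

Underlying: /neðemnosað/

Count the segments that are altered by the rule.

1

/e/ before nasal /m/ → [ẽ]
1 segment changes.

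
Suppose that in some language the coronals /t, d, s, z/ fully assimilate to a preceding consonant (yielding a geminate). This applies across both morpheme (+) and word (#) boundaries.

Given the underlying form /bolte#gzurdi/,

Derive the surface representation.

/t/ after /l/ → [l] (total assimilation)
/z/ after /g/ → [g] (total assimilation)
/d/ after /r/ → [r] (total assimilation)

[bolle#ggurri]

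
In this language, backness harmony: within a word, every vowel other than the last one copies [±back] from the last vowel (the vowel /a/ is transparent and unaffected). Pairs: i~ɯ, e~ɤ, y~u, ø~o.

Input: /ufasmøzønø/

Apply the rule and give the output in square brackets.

[yfasmøzønø]

/u/ harmonizes with /ø/ ([-back]) → [y]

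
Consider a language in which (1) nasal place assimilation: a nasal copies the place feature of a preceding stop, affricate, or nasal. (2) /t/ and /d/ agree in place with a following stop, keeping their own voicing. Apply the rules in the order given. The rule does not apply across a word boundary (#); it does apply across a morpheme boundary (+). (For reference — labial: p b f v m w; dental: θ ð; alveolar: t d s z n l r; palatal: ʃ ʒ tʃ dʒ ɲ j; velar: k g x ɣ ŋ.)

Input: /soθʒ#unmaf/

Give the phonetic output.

[soθʒ#unnaf]

Rule 1: /m/ after /n/ (alveolar) → [n]
After rule 1: soθʒ#unnaf
Rule 2: no segment meets the rule's conditions; no change.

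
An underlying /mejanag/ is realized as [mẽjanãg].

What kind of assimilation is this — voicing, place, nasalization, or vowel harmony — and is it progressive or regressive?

nasalization, progressive

/e/→[ẽ] /a/→[ã].
Each target copies a feature from the preceding segment, so the direction is progressive.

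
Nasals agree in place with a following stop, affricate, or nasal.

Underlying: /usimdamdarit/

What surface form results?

/m/ before /d/ (alveolar) → [n]
/m/ before /d/ (alveolar) → [n]

[usindandarit]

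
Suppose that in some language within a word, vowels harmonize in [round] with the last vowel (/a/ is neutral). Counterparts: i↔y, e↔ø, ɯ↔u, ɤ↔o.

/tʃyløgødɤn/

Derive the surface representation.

[tʃilegedɤn]

/y/ harmonizes with /ɤ/ ([-round]) → [i]
/ø/ harmonizes with /ɤ/ ([-round]) → [e]
/ø/ harmonizes with /ɤ/ ([-round]) → [e]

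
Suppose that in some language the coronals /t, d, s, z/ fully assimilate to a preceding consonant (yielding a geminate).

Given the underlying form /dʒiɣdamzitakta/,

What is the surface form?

/d/ after /ɣ/ → [ɣ] (total assimilation)
/z/ after /m/ → [m] (total assimilation)
/t/ after /k/ → [k] (total assimilation)

[dʒiɣɣammitakka]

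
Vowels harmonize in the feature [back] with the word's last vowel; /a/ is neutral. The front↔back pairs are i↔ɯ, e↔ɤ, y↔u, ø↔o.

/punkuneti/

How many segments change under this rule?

2

/u/ harmonizes with /i/ ([-back]) → [y]
/u/ harmonizes with /i/ ([-back]) → [y]
2 segments change.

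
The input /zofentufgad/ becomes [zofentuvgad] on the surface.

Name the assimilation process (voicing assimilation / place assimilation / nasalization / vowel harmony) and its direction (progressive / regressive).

/f/→[v].
Each target copies a feature from the following segment, so the direction is regressive.

voicing assimilation, regressive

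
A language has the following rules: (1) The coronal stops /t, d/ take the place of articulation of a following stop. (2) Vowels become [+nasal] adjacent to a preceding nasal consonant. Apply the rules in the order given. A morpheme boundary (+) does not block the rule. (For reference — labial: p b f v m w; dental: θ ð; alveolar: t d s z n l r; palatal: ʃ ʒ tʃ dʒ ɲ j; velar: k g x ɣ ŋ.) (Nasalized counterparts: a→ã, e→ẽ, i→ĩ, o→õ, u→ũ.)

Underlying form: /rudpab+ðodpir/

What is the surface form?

Rule 1: /d/ before /p/ (labial) → [b]
Rule 1: /d/ before /p/ (labial) → [b]
After rule 1: rubpab+ðobpir
Rule 2: no segment meets the rule's conditions; no change.

[rubpab+ðobpir]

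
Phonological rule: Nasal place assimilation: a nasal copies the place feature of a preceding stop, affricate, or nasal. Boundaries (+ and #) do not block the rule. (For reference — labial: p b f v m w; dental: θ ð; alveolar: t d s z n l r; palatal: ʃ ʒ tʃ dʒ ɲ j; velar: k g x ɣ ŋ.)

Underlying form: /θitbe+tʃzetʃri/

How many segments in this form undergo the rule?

0

No segment meets the rule's conditions.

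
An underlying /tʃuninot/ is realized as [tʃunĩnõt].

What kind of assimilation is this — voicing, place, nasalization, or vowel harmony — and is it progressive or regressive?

/i/→[ĩ] /o/→[õ].
Each target copies a feature from the preceding segment, so the direction is progressive.

nasalization, progressive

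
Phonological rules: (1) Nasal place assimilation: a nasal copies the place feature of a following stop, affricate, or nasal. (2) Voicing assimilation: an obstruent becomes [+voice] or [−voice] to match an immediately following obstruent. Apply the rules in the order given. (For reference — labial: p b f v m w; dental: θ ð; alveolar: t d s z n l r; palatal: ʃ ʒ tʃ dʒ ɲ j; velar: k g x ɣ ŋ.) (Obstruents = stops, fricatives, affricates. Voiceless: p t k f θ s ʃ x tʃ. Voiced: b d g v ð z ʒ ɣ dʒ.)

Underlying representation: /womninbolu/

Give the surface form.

[wonnimbolu]

Rule 1: /m/ before /n/ (alveolar) → [n]
Rule 1: /n/ before /b/ (labial) → [m]
After rule 1: wonnimbolu
Rule 2: no segment meets the rule's conditions; no change.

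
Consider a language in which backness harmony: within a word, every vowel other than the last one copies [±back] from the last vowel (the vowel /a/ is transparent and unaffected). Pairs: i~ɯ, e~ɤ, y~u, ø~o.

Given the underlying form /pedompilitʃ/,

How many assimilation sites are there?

/o/ harmonizes with /i/ ([-back]) → [ø]
1 segment changes.

1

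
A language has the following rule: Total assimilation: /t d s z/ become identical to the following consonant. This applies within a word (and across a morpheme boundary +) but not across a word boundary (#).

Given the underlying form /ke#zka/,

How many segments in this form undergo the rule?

1

/z/ before /k/ → [k] (total assimilation)
1 segment changes.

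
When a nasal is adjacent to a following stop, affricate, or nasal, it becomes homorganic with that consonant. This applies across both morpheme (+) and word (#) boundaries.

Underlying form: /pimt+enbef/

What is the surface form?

[pint+embef]

/m/ before /t/ (alveolar) → [n]
/n/ before /b/ (labial) → [m]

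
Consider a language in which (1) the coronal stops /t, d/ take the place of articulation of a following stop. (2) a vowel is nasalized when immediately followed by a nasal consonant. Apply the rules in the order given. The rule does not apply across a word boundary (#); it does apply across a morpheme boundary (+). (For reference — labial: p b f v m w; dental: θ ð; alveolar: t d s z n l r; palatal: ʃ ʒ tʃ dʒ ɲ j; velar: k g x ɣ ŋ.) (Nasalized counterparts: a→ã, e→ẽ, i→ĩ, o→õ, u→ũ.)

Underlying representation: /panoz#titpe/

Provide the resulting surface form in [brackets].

[pãnoz#tippe]

Rule 1: /t/ before /p/ (labial) → [p]
After rule 1: panoz#tippe
Rule 2: /a/ before nasal /n/ → [ã]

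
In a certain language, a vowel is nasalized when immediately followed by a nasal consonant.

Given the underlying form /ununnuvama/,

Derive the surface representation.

[ũnũnnuvãma]

/u/ before nasal /n/ → [ũ]
/u/ before nasal /n/ → [ũ]
/a/ before nasal /m/ → [ã]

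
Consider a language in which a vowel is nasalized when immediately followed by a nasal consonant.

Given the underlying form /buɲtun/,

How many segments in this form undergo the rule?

/u/ before nasal /ɲ/ → [ũ]
/u/ before nasal /n/ → [ũ]
2 segments change.

2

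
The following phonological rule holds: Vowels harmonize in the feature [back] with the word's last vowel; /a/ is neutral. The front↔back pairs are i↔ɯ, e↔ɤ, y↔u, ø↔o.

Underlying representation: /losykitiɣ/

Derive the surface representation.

/o/ harmonizes with /i/ ([-back]) → [ø]

[løsykitiɣ]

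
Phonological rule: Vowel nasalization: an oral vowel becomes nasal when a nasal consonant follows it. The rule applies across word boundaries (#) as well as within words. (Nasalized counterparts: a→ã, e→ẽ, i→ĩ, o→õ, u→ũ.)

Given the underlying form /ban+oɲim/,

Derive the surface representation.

[bãn+õɲĩm]

/a/ before nasal /n/ → [ã]
/o/ before nasal /ɲ/ → [õ]
/i/ before nasal /m/ → [ĩ]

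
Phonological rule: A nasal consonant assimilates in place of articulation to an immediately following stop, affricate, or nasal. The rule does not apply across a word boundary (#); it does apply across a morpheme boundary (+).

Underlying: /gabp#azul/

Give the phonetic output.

no segment meets the rule's conditions; no change.

[gabp#azul]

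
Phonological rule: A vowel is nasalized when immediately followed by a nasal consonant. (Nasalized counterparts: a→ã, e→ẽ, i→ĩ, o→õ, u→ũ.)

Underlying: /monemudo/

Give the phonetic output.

[mõnẽmudo]

/o/ before nasal /n/ → [õ]
/e/ before nasal /m/ → [ẽ]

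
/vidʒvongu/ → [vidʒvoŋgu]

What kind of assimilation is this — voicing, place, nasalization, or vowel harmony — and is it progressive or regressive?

place assimilation, regressive

/n/→[ŋ].
Each target copies a feature from the following segment, so the direction is regressive.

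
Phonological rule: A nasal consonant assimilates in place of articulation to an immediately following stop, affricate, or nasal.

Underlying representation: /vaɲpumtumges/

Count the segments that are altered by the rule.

/ɲ/ before /p/ (labial) → [m]
/m/ before /t/ (alveolar) → [n]
/m/ before /g/ (velar) → [ŋ]
3 segments change.

3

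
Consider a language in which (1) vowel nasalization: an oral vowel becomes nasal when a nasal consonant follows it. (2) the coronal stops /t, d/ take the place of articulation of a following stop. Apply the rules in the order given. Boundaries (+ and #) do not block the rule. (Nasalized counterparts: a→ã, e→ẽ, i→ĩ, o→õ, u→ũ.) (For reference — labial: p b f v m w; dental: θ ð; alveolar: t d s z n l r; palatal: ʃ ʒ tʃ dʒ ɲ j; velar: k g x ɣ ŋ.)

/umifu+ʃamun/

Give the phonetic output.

Rule 1: /u/ before nasal /m/ → [ũ]
Rule 1: /a/ before nasal /m/ → [ã]
Rule 1: /u/ before nasal /n/ → [ũ]
After rule 1: ũmifu+ʃãmũn
Rule 2: no segment meets the rule's conditions; no change.

[ũmifu+ʃãmũn]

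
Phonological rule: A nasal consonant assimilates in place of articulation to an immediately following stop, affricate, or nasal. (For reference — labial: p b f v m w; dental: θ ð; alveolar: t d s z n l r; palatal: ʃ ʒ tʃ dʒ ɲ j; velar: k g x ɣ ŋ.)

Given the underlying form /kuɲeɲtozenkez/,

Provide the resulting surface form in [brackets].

/ɲ/ before /t/ (alveolar) → [n]
/n/ before /k/ (velar) → [ŋ]

[kuɲentozeŋkez]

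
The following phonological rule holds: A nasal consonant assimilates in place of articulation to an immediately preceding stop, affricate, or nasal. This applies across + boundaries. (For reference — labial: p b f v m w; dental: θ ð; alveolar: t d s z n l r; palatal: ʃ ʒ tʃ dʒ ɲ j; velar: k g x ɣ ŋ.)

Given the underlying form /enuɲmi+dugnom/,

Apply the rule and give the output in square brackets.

/m/ after /ɲ/ (palatal) → [ɲ]
/n/ after /g/ (velar) → [ŋ]

[enuɲɲi+dugŋom]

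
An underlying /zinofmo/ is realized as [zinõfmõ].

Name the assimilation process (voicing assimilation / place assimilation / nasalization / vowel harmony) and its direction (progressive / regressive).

/o/→[õ] /o/→[õ].
Each target copies a feature from the preceding segment, so the direction is progressive.

nasalization, progressive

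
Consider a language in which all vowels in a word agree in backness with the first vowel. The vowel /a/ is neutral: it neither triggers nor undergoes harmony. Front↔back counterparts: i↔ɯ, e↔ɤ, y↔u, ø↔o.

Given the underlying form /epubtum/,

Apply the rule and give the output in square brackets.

/u/ harmonizes with /e/ ([-back]) → [y]
/u/ harmonizes with /e/ ([-back]) → [y]

[epybtym]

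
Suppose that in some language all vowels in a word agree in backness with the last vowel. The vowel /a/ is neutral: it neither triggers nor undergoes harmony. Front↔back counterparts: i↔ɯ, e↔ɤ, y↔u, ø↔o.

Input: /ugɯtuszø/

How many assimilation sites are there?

3

/u/ harmonizes with /ø/ ([-back]) → [y]
/ɯ/ harmonizes with /ø/ ([-back]) → [i]
/u/ harmonizes with /ø/ ([-back]) → [y]
3 segments change.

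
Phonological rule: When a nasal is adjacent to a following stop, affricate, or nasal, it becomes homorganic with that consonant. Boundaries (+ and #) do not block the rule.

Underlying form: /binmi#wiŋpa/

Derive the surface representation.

/n/ before /m/ (labial) → [m]
/ŋ/ before /p/ (labial) → [m]

[bimmi#wimpa]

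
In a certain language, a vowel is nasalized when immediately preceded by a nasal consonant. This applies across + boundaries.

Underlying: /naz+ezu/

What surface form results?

[nãz+ezu]

/a/ after nasal /n/ → [ã]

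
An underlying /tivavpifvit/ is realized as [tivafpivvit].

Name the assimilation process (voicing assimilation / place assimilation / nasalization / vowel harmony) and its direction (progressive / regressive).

voicing assimilation, regressive

/v/→[f] /f/→[v].
Each target copies a feature from the following segment, so the direction is regressive.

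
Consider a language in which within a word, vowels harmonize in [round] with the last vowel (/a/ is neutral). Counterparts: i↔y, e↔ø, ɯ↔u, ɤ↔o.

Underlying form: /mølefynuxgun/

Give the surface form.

[møløfynuxgun]

/e/ harmonizes with /u/ ([+round]) → [ø]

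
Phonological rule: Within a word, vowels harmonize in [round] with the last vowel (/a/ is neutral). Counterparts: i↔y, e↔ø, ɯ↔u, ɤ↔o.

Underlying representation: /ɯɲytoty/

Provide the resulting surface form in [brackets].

/ɯ/ harmonizes with /y/ ([+round]) → [u]

[uɲytoty]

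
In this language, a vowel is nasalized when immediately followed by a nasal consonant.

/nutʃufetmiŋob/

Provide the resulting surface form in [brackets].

[nutʃufetmĩŋob]

/i/ before nasal /ŋ/ → [ĩ]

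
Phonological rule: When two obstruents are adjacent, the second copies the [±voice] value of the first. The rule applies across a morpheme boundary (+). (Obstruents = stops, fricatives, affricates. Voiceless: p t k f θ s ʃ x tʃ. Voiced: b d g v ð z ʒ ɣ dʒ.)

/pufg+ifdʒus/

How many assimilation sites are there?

2

/g/ after /f/ (voiceless) → [k]
/dʒ/ after /f/ (voiceless) → [tʃ]
2 segments change.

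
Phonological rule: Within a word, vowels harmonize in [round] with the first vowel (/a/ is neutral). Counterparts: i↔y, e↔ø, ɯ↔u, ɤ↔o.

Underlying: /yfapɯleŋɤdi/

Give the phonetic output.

/ɯ/ harmonizes with /y/ ([+round]) → [u]
/e/ harmonizes with /y/ ([+round]) → [ø]
/ɤ/ harmonizes with /y/ ([+round]) → [o]
/i/ harmonizes with /y/ ([+round]) → [y]

[yfapuløŋody]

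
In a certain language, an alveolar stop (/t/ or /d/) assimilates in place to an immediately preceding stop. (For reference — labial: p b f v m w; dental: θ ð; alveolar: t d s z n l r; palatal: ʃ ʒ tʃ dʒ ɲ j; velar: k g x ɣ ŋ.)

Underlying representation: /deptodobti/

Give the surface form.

[deppodobpi]

/t/ after /p/ (labial) → [p]
/t/ after /b/ (labial) → [p]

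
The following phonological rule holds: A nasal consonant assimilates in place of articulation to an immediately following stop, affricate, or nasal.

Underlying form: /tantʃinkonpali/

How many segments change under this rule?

/n/ before /tʃ/ (palatal) → [ɲ]
/n/ before /k/ (velar) → [ŋ]
/n/ before /p/ (labial) → [m]
3 segments change.

3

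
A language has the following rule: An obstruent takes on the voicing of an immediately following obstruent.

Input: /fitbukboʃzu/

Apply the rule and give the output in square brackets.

/t/ before /b/ (voiced) → [d]
/k/ before /b/ (voiced) → [g]
/ʃ/ before /z/ (voiced) → [ʒ]

[fidbugboʒzu]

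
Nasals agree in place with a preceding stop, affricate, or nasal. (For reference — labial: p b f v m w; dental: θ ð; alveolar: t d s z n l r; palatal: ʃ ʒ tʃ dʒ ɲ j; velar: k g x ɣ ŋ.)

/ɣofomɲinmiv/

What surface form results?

[ɣofomminniv]

/ɲ/ after /m/ (labial) → [m]
/m/ after /n/ (alveolar) → [n]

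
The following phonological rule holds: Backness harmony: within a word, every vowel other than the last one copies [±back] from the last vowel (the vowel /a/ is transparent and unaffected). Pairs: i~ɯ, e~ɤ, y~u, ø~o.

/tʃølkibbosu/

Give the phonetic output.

[tʃolkɯbbosu]

/ø/ harmonizes with /u/ ([+back]) → [o]
/i/ harmonizes with /u/ ([+back]) → [ɯ]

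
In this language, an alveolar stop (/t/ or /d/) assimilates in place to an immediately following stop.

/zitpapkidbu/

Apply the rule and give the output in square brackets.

/t/ before /p/ (labial) → [p]
/d/ before /b/ (labial) → [b]

[zippapkibbu]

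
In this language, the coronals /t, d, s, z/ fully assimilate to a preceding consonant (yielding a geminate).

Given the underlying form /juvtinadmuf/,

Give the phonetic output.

/t/ after /v/ → [v] (total assimilation)

[juvvinadmuf]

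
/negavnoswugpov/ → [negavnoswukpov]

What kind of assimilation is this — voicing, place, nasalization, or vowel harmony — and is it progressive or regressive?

/g/→[k].
Each target copies a feature from the following segment, so the direction is regressive.

voicing assimilation, regressive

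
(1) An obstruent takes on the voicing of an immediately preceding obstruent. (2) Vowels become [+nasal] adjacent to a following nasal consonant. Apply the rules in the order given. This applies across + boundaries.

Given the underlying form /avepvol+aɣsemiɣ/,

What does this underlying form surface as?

Rule 1: /v/ after /p/ (voiceless) → [f]
Rule 1: /s/ after /ɣ/ (voiced) → [z]
After rule 1: avepfol+aɣzemiɣ
Rule 2: /e/ before nasal /m/ → [ẽ]

[avepfol+aɣzẽmiɣ]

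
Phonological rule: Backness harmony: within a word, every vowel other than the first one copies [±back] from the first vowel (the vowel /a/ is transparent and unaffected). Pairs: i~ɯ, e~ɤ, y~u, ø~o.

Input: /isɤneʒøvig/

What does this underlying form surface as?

/ɤ/ harmonizes with /i/ ([-back]) → [e]

[iseneʒøvig]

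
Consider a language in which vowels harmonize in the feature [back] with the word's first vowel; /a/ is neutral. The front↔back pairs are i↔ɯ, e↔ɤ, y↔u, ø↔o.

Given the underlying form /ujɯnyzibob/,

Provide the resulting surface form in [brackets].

/y/ harmonizes with /u/ ([+back]) → [u]
/i/ harmonizes with /u/ ([+back]) → [ɯ]

[ujɯnuzɯbob]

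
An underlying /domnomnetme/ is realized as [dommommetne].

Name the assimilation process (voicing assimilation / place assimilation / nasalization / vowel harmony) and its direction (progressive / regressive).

/n/→[m] /n/→[m] /m/→[n].
Each target copies a feature from the preceding segment, so the direction is progressive.

place assimilation, progressive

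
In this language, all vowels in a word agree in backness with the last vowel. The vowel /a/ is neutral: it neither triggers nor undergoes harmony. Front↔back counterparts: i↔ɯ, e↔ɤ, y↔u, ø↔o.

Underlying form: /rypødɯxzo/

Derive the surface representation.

[rupodɯxzo]

/y/ harmonizes with /o/ ([+back]) → [u]
/ø/ harmonizes with /o/ ([+back]) → [o]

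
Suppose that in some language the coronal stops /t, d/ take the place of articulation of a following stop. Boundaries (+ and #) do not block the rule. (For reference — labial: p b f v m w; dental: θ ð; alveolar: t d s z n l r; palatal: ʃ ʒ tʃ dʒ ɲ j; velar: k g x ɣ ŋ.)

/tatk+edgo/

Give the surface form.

[takk+eggo]

/t/ before /k/ (velar) → [k]
/d/ before /g/ (velar) → [g]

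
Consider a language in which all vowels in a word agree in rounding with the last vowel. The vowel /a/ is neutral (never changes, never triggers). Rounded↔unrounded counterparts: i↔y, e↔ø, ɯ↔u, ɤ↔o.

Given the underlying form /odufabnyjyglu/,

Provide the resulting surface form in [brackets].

[odufabnyjyglu]

no segment meets the rule's conditions; no change.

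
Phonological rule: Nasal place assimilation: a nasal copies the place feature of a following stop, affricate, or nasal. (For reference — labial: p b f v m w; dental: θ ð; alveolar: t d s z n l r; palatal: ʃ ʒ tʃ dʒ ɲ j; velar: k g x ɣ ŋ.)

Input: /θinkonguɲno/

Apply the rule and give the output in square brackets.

/n/ before /k/ (velar) → [ŋ]
/n/ before /g/ (velar) → [ŋ]
/ɲ/ before /n/ (alveolar) → [n]

[θiŋkoŋgunno]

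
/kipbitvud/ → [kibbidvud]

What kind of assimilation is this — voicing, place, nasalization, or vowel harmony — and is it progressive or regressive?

voicing assimilation, regressive

/p/→[b] /t/→[d].
Each target copies a feature from the following segment, so the direction is regressive.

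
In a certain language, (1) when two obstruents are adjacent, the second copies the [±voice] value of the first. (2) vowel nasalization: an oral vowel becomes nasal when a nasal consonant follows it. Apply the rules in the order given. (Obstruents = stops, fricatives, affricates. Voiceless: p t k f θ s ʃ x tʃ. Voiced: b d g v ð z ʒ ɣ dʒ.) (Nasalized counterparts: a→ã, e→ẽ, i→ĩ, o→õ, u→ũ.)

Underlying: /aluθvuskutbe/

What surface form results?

[aluθfuskutpe]

Rule 1: /v/ after /θ/ (voiceless) → [f]
Rule 1: /b/ after /t/ (voiceless) → [p]
After rule 1: aluθfuskutpe
Rule 2: no segment meets the rule's conditions; no change.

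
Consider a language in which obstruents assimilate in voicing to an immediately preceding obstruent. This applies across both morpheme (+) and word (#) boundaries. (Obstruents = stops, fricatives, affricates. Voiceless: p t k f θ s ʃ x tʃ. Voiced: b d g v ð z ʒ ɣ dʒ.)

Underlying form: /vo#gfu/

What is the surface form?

[vo#gvu]

/f/ after /g/ (voiced) → [v]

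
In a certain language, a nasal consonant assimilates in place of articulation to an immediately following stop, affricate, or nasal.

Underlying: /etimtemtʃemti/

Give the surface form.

/m/ before /t/ (alveolar) → [n]
/m/ before /tʃ/ (palatal) → [ɲ]
/m/ before /t/ (alveolar) → [n]

[etinteɲtʃenti]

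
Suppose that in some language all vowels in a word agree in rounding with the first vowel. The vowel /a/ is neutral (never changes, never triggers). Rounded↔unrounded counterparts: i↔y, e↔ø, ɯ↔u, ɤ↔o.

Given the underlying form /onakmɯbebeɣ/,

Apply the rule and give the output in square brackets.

[onakmubøbøɣ]

/ɯ/ harmonizes with /o/ ([+round]) → [u]
/e/ harmonizes with /o/ ([+round]) → [ø]
/e/ harmonizes with /o/ ([+round]) → [ø]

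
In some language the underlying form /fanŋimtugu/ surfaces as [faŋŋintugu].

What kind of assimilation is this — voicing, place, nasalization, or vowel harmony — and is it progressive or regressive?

place assimilation, regressive

/n/→[ŋ] /m/→[n].
Each target copies a feature from the following segment, so the direction is regressive.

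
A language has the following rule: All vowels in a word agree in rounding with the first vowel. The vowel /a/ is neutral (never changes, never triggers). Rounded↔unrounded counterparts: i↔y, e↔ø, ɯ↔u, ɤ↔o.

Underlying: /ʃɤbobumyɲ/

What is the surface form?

/o/ harmonizes with /ɤ/ ([-round]) → [ɤ]
/u/ harmonizes with /ɤ/ ([-round]) → [ɯ]
/y/ harmonizes with /ɤ/ ([-round]) → [i]

[ʃɤbɤbɯmiɲ]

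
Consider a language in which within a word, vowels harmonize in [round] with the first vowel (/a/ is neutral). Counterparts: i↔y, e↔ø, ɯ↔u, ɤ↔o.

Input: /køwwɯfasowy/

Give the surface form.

[køwwufasowy]

/ɯ/ harmonizes with /ø/ ([+round]) → [u]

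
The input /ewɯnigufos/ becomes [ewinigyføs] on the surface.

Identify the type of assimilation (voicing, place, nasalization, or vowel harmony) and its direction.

vowel harmony, progressive

/ɯ/→[i] /u/→[y] /o/→[ø].
Vowels agree with the first vowel, so the harmony is progressive.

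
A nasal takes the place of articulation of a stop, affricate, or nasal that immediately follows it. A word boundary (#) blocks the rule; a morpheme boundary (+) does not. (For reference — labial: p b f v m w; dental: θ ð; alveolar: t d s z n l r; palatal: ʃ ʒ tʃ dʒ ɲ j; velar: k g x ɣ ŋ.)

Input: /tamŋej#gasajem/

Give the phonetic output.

/m/ before /ŋ/ (velar) → [ŋ]

[taŋŋej#gasajem]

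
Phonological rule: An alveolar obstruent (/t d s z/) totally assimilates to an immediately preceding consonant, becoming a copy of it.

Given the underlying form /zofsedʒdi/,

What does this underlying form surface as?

/s/ after /f/ → [f] (total assimilation)
/d/ after /dʒ/ → [dʒ] (total assimilation)

[zoffedʒdʒi]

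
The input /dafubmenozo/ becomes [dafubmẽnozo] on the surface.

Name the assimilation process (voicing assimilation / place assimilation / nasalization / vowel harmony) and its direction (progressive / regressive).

/e/→[ẽ].
Each target copies a feature from the following segment, so the direction is regressive.

nasalization, regressive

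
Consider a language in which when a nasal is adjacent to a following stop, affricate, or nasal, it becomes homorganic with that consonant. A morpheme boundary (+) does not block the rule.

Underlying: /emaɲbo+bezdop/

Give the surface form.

[emambo+bezdop]

/ɲ/ before /b/ (labial) → [m]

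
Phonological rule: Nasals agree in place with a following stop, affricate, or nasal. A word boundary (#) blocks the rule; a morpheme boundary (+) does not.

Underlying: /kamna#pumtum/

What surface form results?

/m/ before /n/ (alveolar) → [n]
/m/ before /t/ (alveolar) → [n]

[kanna#puntum]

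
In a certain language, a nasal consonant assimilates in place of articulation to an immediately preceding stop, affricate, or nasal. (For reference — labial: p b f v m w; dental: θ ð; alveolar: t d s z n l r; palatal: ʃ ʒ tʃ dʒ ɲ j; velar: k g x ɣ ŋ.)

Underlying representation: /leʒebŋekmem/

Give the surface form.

[leʒebmekŋem]

/ŋ/ after /b/ (labial) → [m]
/m/ after /k/ (velar) → [ŋ]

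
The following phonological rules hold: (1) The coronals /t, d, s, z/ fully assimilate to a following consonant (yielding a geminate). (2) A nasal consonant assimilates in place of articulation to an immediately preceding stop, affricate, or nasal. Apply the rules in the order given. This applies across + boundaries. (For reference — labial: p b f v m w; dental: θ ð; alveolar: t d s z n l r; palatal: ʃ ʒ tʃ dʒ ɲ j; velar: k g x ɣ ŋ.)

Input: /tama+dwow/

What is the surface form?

[tama+wwow]

Rule 1: /d/ before /w/ → [w] (total assimilation)
After rule 1: tama+wwow
Rule 2: no segment meets the rule's conditions; no change.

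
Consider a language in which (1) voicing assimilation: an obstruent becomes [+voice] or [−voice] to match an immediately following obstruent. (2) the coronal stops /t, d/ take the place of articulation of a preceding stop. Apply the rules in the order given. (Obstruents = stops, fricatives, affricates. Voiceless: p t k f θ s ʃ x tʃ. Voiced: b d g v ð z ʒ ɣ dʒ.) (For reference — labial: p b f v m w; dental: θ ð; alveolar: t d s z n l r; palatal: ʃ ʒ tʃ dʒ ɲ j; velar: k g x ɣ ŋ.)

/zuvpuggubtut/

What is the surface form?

Rule 1: /v/ before /p/ (voiceless) → [f]
Rule 1: /b/ before /t/ (voiceless) → [p]
After rule 1: zufpugguptut
Rule 2: /t/ after /p/ (labial) → [p]

[zufpuggupput]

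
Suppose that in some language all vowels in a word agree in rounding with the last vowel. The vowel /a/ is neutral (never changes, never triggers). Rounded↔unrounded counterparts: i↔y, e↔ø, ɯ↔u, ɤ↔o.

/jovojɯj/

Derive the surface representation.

/o/ harmonizes with /ɯ/ ([-round]) → [ɤ]
/o/ harmonizes with /ɯ/ ([-round]) → [ɤ]

[jɤvɤjɯj]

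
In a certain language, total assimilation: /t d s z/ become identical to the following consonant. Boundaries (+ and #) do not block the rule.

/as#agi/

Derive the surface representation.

[as#agi]

no segment meets the rule's conditions; no change.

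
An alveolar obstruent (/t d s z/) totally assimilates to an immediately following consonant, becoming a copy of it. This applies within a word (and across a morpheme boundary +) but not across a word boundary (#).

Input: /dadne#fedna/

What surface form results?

[danne#fenna]

/d/ before /n/ → [n] (total assimilation)
/d/ before /n/ → [n] (total assimilation)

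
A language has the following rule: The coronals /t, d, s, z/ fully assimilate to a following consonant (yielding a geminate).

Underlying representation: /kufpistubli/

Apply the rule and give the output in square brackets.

/s/ before /t/ → [t] (total assimilation)

[kufpittubli]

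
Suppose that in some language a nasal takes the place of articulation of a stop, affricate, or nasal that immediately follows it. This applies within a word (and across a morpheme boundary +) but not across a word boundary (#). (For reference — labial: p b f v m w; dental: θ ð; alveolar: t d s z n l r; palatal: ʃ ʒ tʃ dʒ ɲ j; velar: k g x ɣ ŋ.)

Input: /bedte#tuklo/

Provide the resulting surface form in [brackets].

[bedte#tuklo]

no segment meets the rule's conditions; no change.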